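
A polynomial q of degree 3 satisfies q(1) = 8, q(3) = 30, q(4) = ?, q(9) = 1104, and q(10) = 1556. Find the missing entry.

74

The 4 known points determine the degree-3 polynomial uniquely.
Write q(t) = at^3 + bt^2 + ct + d. Substituting each data point gives a linear system:
  a + b + c + d = 8
  27a + 9b + 3c + d = 30
  729a + 81b + 9c + d = 1104
  1000a + 100b + 10c + d = 1556
Solving the system yields a = 2, b = -5, c = 5, d = 6.
So q(t) = 2t^3 - 5t^2 + 5t + 6.
Then q(4) = 74.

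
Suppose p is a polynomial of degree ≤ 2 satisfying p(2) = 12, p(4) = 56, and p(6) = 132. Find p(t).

p(t) = 4t^2 - 2t

Write p(t) = at^2 + bt + c. Substituting each data point gives a linear system:
  4a + 2b + c = 12
  16a + 4b + c = 56
  36a + 6b + c = 132
Solving the system yields a = 4, b = -2, c = 0.
So p(t) = 4t^2 - 2t.
Check: p(4) = 56. ✓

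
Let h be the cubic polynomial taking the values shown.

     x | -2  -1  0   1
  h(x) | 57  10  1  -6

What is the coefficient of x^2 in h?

1

Write h(x) = ax^3 + bx^2 + cx + d. Substituting each data point gives a linear system:
  -8a + 4b - 2c + d = 57
  -a + b - c + d = 10
  d = 1
  a + b + c + d = -6
Solving the system yields a = -6, b = 1, c = -2, d = 1.
So h(x) = -6x³ + x² - 2x + 1.
The coefficient of x^2 is 1.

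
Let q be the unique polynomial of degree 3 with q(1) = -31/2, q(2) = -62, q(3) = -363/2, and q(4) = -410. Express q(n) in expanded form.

Write q(n) = an^3 + bn^2 + cn + d. Substituting each data point gives a linear system:
  a + b + c + d = -31/2
  8a + 4b + 2c + d = -62
  27a + 9b + 3c + d = -363/2
  64a + 16b + 4c + d = -410
Solving the system yields a = -6, b = -1/2, c = -3, d = -6.
So q(n) = -6n^3 - (1/2)n^2 - 3n - 6.
Check: q(2) = -62. ✓

q(n) = -6n^3 - (1/2)n^2 - 3n - 6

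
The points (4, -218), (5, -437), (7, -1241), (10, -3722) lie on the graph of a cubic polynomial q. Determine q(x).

Write q(x) = ax^3 + bx^2 + cx + d. Substituting each data point gives a linear system:
  64a + 16b + 4c + d = -218
  125a + 25b + 5c + d = -437
  343a + 49b + 7c + d = -1241
  1000a + 100b + 10c + d = -3722
Solving the system yields a = -4, b = 3, c = -2, d = -2.
So q(x) = -4x³ + 3x² - 2x - 2.
Check: q(4) = -218. ✓

q(x) = -4x^3 + 3x^2 - 2x - 2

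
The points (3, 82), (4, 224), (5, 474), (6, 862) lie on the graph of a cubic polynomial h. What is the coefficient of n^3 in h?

Write h(n) = an^3 + bn^2 + cn + d. Substituting each data point gives a linear system:
  27a + 9b + 3c + d = 82
  64a + 16b + 4c + d = 224
  125a + 25b + 5c + d = 474
  216a + 36b + 6c + d = 862
Solving the system yields a = 5, b = -6, c = -1, d = 4.
So h(n) = 5n^3 - 6n^2 - n + 4.
The leading coefficient is 5.

5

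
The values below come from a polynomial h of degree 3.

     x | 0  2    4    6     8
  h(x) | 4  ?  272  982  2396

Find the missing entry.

The 4 known points determine the degree-3 polynomial uniquely.
Write h(x) = ax^3 + bx^2 + cx + d. Substituting each data point gives a linear system:
  d = 4
  64a + 16b + 4c + d = 272
  216a + 36b + 6c + d = 982
  512a + 64b + 8c + d = 2396
Solving the system yields a = 5, b = -2, c = -5, d = 4.
So h(x) = 5x^3 - 2x^2 - 5x + 4.
Then h(2) = 26.

26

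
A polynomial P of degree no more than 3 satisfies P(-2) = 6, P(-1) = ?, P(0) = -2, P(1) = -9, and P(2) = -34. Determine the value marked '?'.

-1

The 4 known points determine the degree-3 polynomial uniquely.
Write P(s) = as^3 + bs^2 + cs + d. Substituting each data point gives a linear system:
  -8a + 4b - 2c + d = 6
  d = -2
  a + b + c + d = -9
  8a + 4b + 2c + d = -34
Solving the system yields a = -2, b = -3, c = -2, d = -2.
So P(s) = -2s³ - 3s² - 2s - 2.
Then P(-1) = -1.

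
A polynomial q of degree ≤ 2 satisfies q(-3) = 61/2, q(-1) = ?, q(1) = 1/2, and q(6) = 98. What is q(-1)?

The 3 known points determine the degree-2 polynomial uniquely.
Write q(n) = an^2 + bn + c. Substituting each data point gives a linear system:
  9a - 3b + c = 61/2
  a + b + c = 1/2
  36a + 6b + c = 98
Solving the system yields a = 3, b = -3/2, c = -1.
So q(n) = 3n^2 - (3/2)n - 1.
Then q(-1) = 7/2.

7/2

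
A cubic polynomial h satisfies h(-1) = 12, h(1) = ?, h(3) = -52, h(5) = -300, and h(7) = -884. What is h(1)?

4

The 4 known points determine the degree-3 polynomial uniquely.
Write h(x) = ax^3 + bx^2 + cx + d. Substituting each data point gives a linear system:
  -a + b - c + d = 12
  27a + 9b + 3c + d = -52
  125a + 25b + 5c + d = -300
  343a + 49b + 7c + d = -884
Solving the system yields a = -3, b = 3, c = -1, d = 5.
So h(x) = -3x^3 + 3x^2 - x + 5.
Then h(1) = 4.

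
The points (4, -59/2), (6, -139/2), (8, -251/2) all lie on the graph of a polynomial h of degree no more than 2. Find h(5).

-95/2

Write h(u) = au^2 + bu + c. Substituting each data point gives a linear system:
  16a + 4b + c = -59/2
  36a + 6b + c = -139/2
  64a + 8b + c = -251/2
Solving the system yields a = -2, b = 0, c = 5/2.
So h(u) = -2u² + 5/2.
Then h(5) = -95/2.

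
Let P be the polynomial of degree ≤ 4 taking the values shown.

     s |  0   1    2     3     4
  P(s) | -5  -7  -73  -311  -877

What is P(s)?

Write P(s) = as^4 + bs^3 + cs^2 + ds + e. Substituting each data point gives a linear system:
  e = -5
  a + b + c + d + e = -7
  16a + 8b + 4c + 2d + e = -73
  81a + 27b + 9c + 3d + e = -311
  256a + 64b + 16c + 4d + e = -877
Solving the system yields a = -2, b = -6, c = 0, d = 6, e = -5.
So P(s) = -2s^4 - 6s^3 + 6s - 5.
Check: P(0) = -5. ✓

P(s) = -2s^4 - 6s^3 + 6s - 5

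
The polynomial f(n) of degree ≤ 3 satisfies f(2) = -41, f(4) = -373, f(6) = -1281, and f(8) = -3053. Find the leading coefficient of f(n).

-6

Write f(n) = an^3 + bn^2 + cn + d. Substituting each data point gives a linear system:
  8a + 4b + 2c + d = -41
  64a + 16b + 4c + d = -373
  216a + 36b + 6c + d = -1281
  512a + 64b + 8c + d = -3053
Solving the system yields a = -6, b = 0, c = 2, d = 3.
So f(n) = -6n³ + 2n + 3.
The leading coefficient is -6.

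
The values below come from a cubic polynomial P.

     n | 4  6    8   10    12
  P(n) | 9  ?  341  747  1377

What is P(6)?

On equispaced nodes a degree-3 polynomial has vanishing fourth forward difference, so
  P(4) - 4·P(6) + 6·P(8) - 4·P(10) + P(12) = 0.
Substituting the known values and solving for P(6):
  -4·P(6) = -444
  P(6) = 111.

111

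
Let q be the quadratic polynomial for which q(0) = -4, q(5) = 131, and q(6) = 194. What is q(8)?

356

Write q(u) = au^2 + bu + c. Substituting each data point gives a linear system:
  c = -4
  25a + 5b + c = 131
  36a + 6b + c = 194
Solving the system yields a = 6, b = -3, c = -4.
So q(u) = 6u^2 - 3u - 4.
Then q(8) = 356.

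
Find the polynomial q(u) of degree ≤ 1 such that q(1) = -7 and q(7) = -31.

q(u) = -4u - 3

Using the Lagrange interpolation formula with nodes 1, 7:
  L_0(u) = (u - 7) / -6
  L_1(u) = (u - 1) / 6
Then q(u) = -7·L_0(u) - 31·L_1(u).
Expanding and collecting terms gives q(u) = -4u - 3.
Check: q(1) = -7. ✓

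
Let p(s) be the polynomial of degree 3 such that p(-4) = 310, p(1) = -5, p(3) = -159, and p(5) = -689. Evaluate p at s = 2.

Using the Lagrange interpolation formula with nodes -4, 1, 3, 5:
  L_0(s) = (s - 1)(s - 3)(s - 5) / -315
  L_1(s) = (s + 4)(s - 3)(s - 5) / 40
  L_2(s) = (s + 4)(s - 1)(s - 5) / -28
  L_3(s) = (s + 4)(s - 1)(s - 3) / 72
Then p(s) = 310·L_0(s) - 5·L_1(s) - 159·L_2(s) - 689·L_3(s).
Expanding and collecting terms gives p(s) = -5s^3 - 2s^2 - 4s + 6.
Evaluating at s = 2: p(2) = -50.

-50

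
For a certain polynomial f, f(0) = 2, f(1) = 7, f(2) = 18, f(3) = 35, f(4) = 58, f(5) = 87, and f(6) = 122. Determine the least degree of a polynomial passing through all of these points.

Forward differences of the values at t = 0, 1, 2, 3, 4, 5, 6:
  f  : 2  7  18  35  58  87  122
  Δ  : 5  11  17  23  29  35
  Δ^2: 6  6  6  6  6
  Δ^3: 0  0  0  0
  Δ^4: 0  0  0
  Δ^5: 0  0
  Δ^6: 0
The second differences are constant (6) and nonzero, while all higher differences vanish, so the minimal degree is 2.

2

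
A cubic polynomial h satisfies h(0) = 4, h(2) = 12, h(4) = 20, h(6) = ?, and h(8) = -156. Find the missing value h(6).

-20

On equispaced nodes a degree-3 polynomial has vanishing fourth forward difference, so
  h(0) - 4·h(2) + 6·h(4) - 4·h(6) + h(8) = 0.
Substituting the known values and solving for h(6):
  -4·h(6) = 80
  h(6) = -20.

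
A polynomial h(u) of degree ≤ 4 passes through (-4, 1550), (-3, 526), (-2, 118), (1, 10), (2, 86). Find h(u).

Write h(u) = au^4 + bu^3 + cu^2 + du + e. Substituting each data point gives a linear system:
  256a - 64b + 16c - 4d + e = 1550
  81a - 27b + 9c - 3d + e = 526
  16a - 8b + 4c - 2d + e = 118
  a + b + c + d + e = 10
  16a + 8b + 4c + 2d + e = 86
Solving the system yields a = 5, b = -3, c = 6, d = 4, e = -2.
So h(u) = 5u^4 - 3u^3 + 6u^2 + 4u - 2.
Check: h(2) = 86. ✓

h(u) = 5u^4 - 3u^3 + 6u^2 + 4u - 2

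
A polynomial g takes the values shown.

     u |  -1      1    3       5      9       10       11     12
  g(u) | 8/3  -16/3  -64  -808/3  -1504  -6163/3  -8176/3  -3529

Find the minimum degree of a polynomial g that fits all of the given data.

3

Divided differences on the nodes -1, 1, 3, 5, 9, 10, 11, 12:
  order 0: 8/3  -16/3  -64  -808/3  -1504  -6163/3  -8176/3  -3529
  order 1: -4  -88/3  -308/3  -926/3  -1651/3  -671  -2411/3
  order 2: -19/3  -55/3  -103/3  -145/3  -181/3  -199/3
  order 3: -2  -2  -2  -2  -2
  order 4: 0  0  0  0
  order 5: 0  0  0
  order 6: 0  0
  order 7: 0
The order-3 divided differences are all -2 (nonzero) and every higher order vanishes, so the data lies on a polynomial of degree exactly 3.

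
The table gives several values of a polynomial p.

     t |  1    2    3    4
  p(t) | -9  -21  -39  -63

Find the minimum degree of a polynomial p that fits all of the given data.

2

Forward differences of the values at t = 1, 2, 3, 4:
  p  : -9  -21  -39  -63
  Δ  : -12  -18  -24
  Δ^2: -6  -6
  Δ^3: 0
The second differences are constant (-6) and nonzero, while all higher differences vanish, so the minimal degree is 2.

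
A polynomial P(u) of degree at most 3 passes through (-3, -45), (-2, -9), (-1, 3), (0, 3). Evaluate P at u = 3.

Using the Lagrange interpolation formula with nodes -3, -2, -1, 0:
  L_0(u) = (u + 2)(u + 1)u / -6
  L_1(u) = (u + 3)(u + 1)u / 2
  L_2(u) = (u + 3)(u + 2)u / -2
  L_3(u) = (u + 3)(u + 2)(u + 1) / 6
Then P(u) = -45·L_0(u) - 9·L_1(u) + 3·L_2(u) + 3·L_3(u).
Expanding and collecting terms gives P(u) = 2u^3 - 2u + 3.
Evaluating at u = 3: P(3) = 51.

51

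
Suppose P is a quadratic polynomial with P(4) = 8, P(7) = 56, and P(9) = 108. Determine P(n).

P(n) = 2n^2 - 6n

Write P(n) = an^2 + bn + c. Substituting each data point gives a linear system:
  16a + 4b + c = 8
  49a + 7b + c = 56
  81a + 9b + c = 108
Solving the system yields a = 2, b = -6, c = 0.
So P(n) = 2n^2 - 6n.
Check: P(9) = 108. ✓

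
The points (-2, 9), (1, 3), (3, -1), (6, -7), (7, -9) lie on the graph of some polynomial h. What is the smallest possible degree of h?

1

Divided differences on the nodes -2, 1, 3, 6, 7:
  order 0: 9  3  -1  -7  -9
  order 1: -2  -2  -2  -2
  order 2: 0  0  0
  order 3: 0  0
  order 4: 0
The order-1 divided differences are all -2 (nonzero) and every higher order vanishes, so the data lies on a polynomial of degree exactly 1.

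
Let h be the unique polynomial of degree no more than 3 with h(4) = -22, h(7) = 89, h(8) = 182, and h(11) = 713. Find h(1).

Write h(n) = an^3 + bn^2 + cn + d. Substituting each data point gives a linear system:
  64a + 16b + 4c + d = -22
  343a + 49b + 7c + d = 89
  512a + 64b + 8c + d = 182
  1331a + 121b + 11c + d = 713
Solving the system yields a = 1, b = -5, c = -1, d = -2.
So h(n) = n³ - 5n² - n - 2.
Then h(1) = -7.

-7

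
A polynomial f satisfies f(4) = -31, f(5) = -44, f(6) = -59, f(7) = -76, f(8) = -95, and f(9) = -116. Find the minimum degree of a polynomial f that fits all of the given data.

Forward differences of the values at s = 4, 5, 6, 7, 8, 9:
  f  : -31  -44  -59  -76  -95  -116
  Δ  : -13  -15  -17  -19  -21
  Δ^2: -2  -2  -2  -2
  Δ^3: 0  0  0
  Δ^4: 0  0
  Δ^5: 0
The second differences are constant (-2) and nonzero, while all higher differences vanish, so the minimal degree is 2.

2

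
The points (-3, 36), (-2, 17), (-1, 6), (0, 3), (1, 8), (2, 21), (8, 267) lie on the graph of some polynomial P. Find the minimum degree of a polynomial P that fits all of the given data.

Divided differences on the nodes -3, -2, -1, 0, 1, 2, 8:
  order 0: 36  17  6  3  8  21  267
  order 1: -19  -11  -3  5  13  41
  order 2: 4  4  4  4  4
  order 3: 0  0  0  0
  order 4: 0  0  0
  order 5: 0  0
  order 6: 0
The order-2 divided differences are all 4 (nonzero) and every higher order vanishes, so the data lies on a polynomial of degree exactly 2.

2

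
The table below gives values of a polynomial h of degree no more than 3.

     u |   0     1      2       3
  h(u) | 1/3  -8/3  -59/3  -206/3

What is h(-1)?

Forward differences of the values at u = 0, 1, 2, 3:
  h  : 1/3  -8/3  -59/3  -206/3
  Δ  : -3  -17  -49
  Δ^2: -14  -32
  Δ^3: -18
The third differences are constant, confirming degree 3.
Interpolating (Newton forward form) and evaluating at u = -1 gives h(-1) = 22/3.

22/3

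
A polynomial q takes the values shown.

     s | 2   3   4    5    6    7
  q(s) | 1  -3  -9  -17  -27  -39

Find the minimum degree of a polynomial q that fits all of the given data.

Forward differences of the values at s = 2, 3, 4, 5, 6, 7:
  q  : 1  -3  -9  -17  -27  -39
  Δ  : -4  -6  -8  -10  -12
  Δ^2: -2  -2  -2  -2
  Δ^3: 0  0  0
  Δ^4: 0  0
  Δ^5: 0
The second differences are constant (-2) and nonzero, while all higher differences vanish, so the minimal degree is 2.

2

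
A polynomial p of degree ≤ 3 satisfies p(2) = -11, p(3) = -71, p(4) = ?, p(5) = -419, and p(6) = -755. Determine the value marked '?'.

The 4 known points determine the degree-3 polynomial uniquely.
Write p(n) = an^3 + bn^2 + cn + d. Substituting each data point gives a linear system:
  8a + 4b + 2c + d = -11
  27a + 9b + 3c + d = -71
  125a + 25b + 5c + d = -419
  216a + 36b + 6c + d = -755
Solving the system yields a = -4, b = 2, c = 6, d = 1.
So p(n) = -4n^3 + 2n^2 + 6n + 1.
Then p(4) = -199.

-199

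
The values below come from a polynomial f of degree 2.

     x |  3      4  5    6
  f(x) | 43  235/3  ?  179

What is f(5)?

371/3

On equispaced nodes a degree-2 polynomial has vanishing third forward difference, so
  - f(3) + 3·f(4) - 3·f(5) + f(6) = 0.
Substituting the known values and solving for f(5):
  -3·f(5) = -371
  f(5) = 371/3.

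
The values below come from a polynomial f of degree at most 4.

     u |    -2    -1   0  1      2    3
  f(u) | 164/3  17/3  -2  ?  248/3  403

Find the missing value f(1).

5/3

The 5 known points determine the degree-4 polynomial uniquely.
Write f(u) = au^4 + bu^3 + cu^2 + du + e. Substituting each data point gives a linear system:
  16a - 8b + 4c - 2d + e = 164/3
  a - b + c - d + e = 17/3
  e = -2
  16a + 8b + 4c + 2d + e = 248/3
  81a + 27b + 9c + 3d + e = 403
Solving the system yields a = 4, b = 3, c = 5/3, d = -5, e = -2.
So f(u) = 4u^4 + 3u^3 + (5/3)u^2 - 5u - 2.
Then f(1) = 5/3.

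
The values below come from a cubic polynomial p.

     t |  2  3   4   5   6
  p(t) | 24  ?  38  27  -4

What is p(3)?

On equispaced nodes a degree-3 polynomial has vanishing fourth forward difference, so
  p(2) - 4·p(3) + 6·p(4) - 4·p(5) + p(6) = 0.
Substituting the known values and solving for p(3):
  -4·p(3) = -140
  p(3) = 35.

35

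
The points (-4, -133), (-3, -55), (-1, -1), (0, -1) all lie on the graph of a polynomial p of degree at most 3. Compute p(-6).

Using the Lagrange interpolation formula with nodes -4, -3, -1, 0:
  L_0(s) = (s + 3)(s + 1)s / -12
  L_1(s) = (s + 4)(s + 1)s / 6
  L_2(s) = (s + 4)(s + 3)s / -6
  L_3(s) = (s + 4)(s + 3)(s + 1) / 12
Then p(s) = -133·L_0(s) - 55·L_1(s) - 1·L_2(s) - 1·L_3(s).
Expanding and collecting terms gives p(s) = 2s³ - s² - 3s - 1.
Evaluating at s = -6: p(-6) = -451.

-451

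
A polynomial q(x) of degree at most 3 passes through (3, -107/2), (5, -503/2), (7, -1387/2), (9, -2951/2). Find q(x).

Using the Lagrange interpolation formula with nodes 3, 5, 7, 9:
  L_0(x) = (x - 5)(x - 7)(x - 9) / -48
  L_1(x) = (x - 3)(x - 7)(x - 9) / 16
  L_2(x) = (x - 3)(x - 5)(x - 9) / -16
  L_3(x) = (x - 3)(x - 5)(x - 7) / 48
Then q(x) = -107/2·L_0(x) - 503/2·L_1(x) - 1387/2·L_2(x) - 2951/2·L_3(x).
Expanding and collecting terms gives q(x) = -2x³ - (1/2)x² + 3x - 4.
Check: q(3) = -107/2. ✓

q(x) = -2x^3 - (1/2)x^2 + 3x - 4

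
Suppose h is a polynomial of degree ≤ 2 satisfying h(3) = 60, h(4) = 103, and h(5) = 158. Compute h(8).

Forward differences of the values at n = 3, 4, 5:
  h  : 60  103  158
  Δ  : 43  55
  Δ^2: 12
The second differences are constant, confirming degree 2.
Interpolating (Newton forward form) and evaluating at n = 8 gives h(8) = 395.

395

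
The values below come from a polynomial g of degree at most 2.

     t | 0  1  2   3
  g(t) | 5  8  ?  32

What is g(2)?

17

On equispaced nodes a degree-2 polynomial has vanishing third forward difference, so
  - g(0) + 3·g(1) - 3·g(2) + g(3) = 0.
Substituting the known values and solving for g(2):
  -3·g(2) = -51
  g(2) = 17.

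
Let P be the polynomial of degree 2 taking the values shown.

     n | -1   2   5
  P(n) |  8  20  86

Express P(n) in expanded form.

P(n) = 3n^2 + n + 6

Write P(n) = an^2 + bn + c. Substituting each data point gives a linear system:
  a - b + c = 8
  4a + 2b + c = 20
  25a + 5b + c = 86
Solving the system yields a = 3, b = 1, c = 6.
So P(n) = 3n^2 + n + 6.
Check: P(-1) = 8. ✓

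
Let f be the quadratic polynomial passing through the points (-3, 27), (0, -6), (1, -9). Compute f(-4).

46

Using the Lagrange interpolation formula with nodes -3, 0, 1:
  L_0(s) = s(s - 1) / 12
  L_1(s) = (s + 3)(s - 1) / -3
  L_2(s) = (s + 3)s / 4
Then f(s) = 27·L_0(s) - 6·L_1(s) - 9·L_2(s).
Expanding and collecting terms gives f(s) = 2s^2 - 5s - 6.
Evaluating at s = -4: f(-4) = 46.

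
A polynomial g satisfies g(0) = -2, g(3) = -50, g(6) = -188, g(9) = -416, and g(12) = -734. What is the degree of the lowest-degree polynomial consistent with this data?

2

Forward differences of the values at t = 0, 3, 6, 9, 12:
  g  : -2  -50  -188  -416  -734
  Δ  : -48  -138  -228  -318
  Δ^2: -90  -90  -90
  Δ^3: 0  0
  Δ^4: 0
The second differences are constant (-90) and nonzero, while all higher differences vanish, so the minimal degree is 2.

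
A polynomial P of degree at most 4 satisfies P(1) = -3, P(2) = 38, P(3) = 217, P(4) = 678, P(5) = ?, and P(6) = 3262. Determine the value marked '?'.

1613

The 5 known points determine the degree-4 polynomial uniquely.
Write P(x) = ax^4 + bx^3 + cx^2 + dx + e. Substituting each data point gives a linear system:
  a + b + c + d + e = -3
  16a + 8b + 4c + 2d + e = 38
  81a + 27b + 9c + 3d + e = 217
  256a + 64b + 16c + 4d + e = 678
  1296a + 216b + 36c + 6d + e = 3262
Solving the system yields a = 2, b = 4, c = -5, d = -2, e = -2.
So P(x) = 2x⁴ + 4x³ - 5x² - 2x - 2.
Then P(5) = 1613.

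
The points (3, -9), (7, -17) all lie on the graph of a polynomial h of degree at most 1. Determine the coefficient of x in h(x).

Write h(x) = ax + b. Substituting each data point gives a linear system:
  3a + b = -9
  7a + b = -17
Solving the system yields a = -2, b = -3.
So h(x) = -2x - 3.
The leading coefficient is -2.

-2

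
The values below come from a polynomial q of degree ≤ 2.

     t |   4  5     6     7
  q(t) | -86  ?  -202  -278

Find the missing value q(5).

-138

The 3 known points determine the degree-2 polynomial uniquely.
Write q(t) = at^2 + bt + c. Substituting each data point gives a linear system:
  16a + 4b + c = -86
  36a + 6b + c = -202
  49a + 7b + c = -278
Solving the system yields a = -6, b = 2, c = 2.
So q(t) = -6t^2 + 2t + 2.
Then q(5) = -138.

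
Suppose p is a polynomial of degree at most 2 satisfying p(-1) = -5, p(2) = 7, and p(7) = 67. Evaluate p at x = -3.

-3

Using the Lagrange interpolation formula with nodes -1, 2, 7:
  L_0(x) = (x - 2)(x - 7) / 24
  L_1(x) = (x + 1)(x - 7) / -15
  L_2(x) = (x + 1)(x - 2) / 40
Then p(x) = -5·L_0(x) + 7·L_1(x) + 67·L_2(x).
Expanding and collecting terms gives p(x) = x^2 + 3x - 3.
Evaluating at x = -3: p(-3) = -3.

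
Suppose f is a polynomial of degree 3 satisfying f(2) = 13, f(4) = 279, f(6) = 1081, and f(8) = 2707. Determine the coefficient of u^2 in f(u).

-5

Write f(u) = au^3 + bu^2 + cu + d. Substituting each data point gives a linear system:
  8a + 4b + 2c + d = 13
  64a + 16b + 4c + d = 279
  216a + 36b + 6c + d = 1081
  512a + 64b + 8c + d = 2707
Solving the system yields a = 6, b = -5, c = -5, d = -5.
So f(u) = 6u^3 - 5u^2 - 5u - 5.
The coefficient of u^2 is -5.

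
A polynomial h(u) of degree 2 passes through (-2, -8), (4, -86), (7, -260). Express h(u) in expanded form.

Write h(u) = au^2 + bu + c. Substituting each data point gives a linear system:
  4a - 2b + c = -8
  16a + 4b + c = -86
  49a + 7b + c = -260
Solving the system yields a = -5, b = -3, c = 6.
So h(u) = -5u^2 - 3u + 6.
Check: h(4) = -86. ✓

h(u) = -5u^2 - 3u + 6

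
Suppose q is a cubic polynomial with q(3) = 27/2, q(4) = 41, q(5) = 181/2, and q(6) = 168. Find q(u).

Write q(u) = au^3 + bu^2 + cu + d. Substituting each data point gives a linear system:
  27a + 9b + 3c + d = 27/2
  64a + 16b + 4c + d = 41
  125a + 25b + 5c + d = 181/2
  216a + 36b + 6c + d = 168
Solving the system yields a = 1, b = -1, c = -5/2, d = 3.
So q(u) = u³ - u² - (5/2)u + 3.
Check: q(4) = 41. ✓

q(u) = u^3 - u^2 - (5/2)u + 3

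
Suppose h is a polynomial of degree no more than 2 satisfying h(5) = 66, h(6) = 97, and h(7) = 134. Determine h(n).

Write h(n) = an^2 + bn + c. Substituting each data point gives a linear system:
  25a + 5b + c = 66
  36a + 6b + c = 97
  49a + 7b + c = 134
Solving the system yields a = 3, b = -2, c = 1.
So h(n) = 3n^2 - 2n + 1.
Check: h(7) = 134. ✓

h(n) = 3n^2 - 2n + 1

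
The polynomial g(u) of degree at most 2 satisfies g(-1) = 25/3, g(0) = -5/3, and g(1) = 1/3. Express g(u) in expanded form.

g(u) = 6u^2 - 4u - 5/3

Write g(u) = au^2 + bu + c. Substituting each data point gives a linear system:
  a - b + c = 25/3
  c = -5/3
  a + b + c = 1/3
Solving the system yields a = 6, b = -4, c = -5/3.
So g(u) = 6u^2 - 4u - 5/3.
Check: g(-1) = 25/3. ✓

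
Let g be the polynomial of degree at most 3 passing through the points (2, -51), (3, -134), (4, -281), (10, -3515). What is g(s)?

Write g(s) = as^3 + bs^2 + cs + d. Substituting each data point gives a linear system:
  8a + 4b + 2c + d = -51
  27a + 9b + 3c + d = -134
  64a + 16b + 4c + d = -281
  1000a + 100b + 10c + d = -3515
Solving the system yields a = -3, b = -5, c = -1, d = -5.
So g(s) = -3s^3 - 5s^2 - s - 5.
Check: g(10) = -3515. ✓

g(s) = -3s^3 - 5s^2 - s - 5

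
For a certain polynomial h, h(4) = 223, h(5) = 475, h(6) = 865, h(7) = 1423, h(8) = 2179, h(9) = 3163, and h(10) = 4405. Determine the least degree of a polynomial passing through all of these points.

Forward differences of the values at n = 4, 5, 6, 7, 8, 9, 10:
  h  : 223  475  865  1423  2179  3163  4405
  Δ  : 252  390  558  756  984  1242
  Δ^2: 138  168  198  228  258
  Δ^3: 30  30  30  30
  Δ^4: 0  0  0
  Δ^5: 0  0
  Δ^6: 0
The third differences are constant (30) and nonzero, while all higher differences vanish, so the minimal degree is 3.

3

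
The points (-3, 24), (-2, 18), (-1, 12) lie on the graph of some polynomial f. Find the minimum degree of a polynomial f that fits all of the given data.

Forward differences of the values at n = -3, -2, -1:
  f  : 24  18  12
  Δ  : -6  -6
  Δ^2: 0
The first differences are constant (-6) and nonzero, while all higher differences vanish, so the minimal degree is 1.

1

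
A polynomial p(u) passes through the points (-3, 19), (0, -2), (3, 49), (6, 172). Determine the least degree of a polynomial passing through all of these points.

2

Forward differences of the values at u = -3, 0, 3, 6:
  p  : 19  -2  49  172
  Δ  : -21  51  123
  Δ^2: 72  72
  Δ^3: 0
The second differences are constant (72) and nonzero, while all higher differences vanish, so the minimal degree is 2.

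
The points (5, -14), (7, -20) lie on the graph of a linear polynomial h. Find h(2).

Write h(u) = au + b. Substituting each data point gives a linear system:
  5a + b = -14
  7a + b = -20
Solving the system yields a = -3, b = 1.
So h(u) = -3u + 1.
Then h(2) = -5.

-5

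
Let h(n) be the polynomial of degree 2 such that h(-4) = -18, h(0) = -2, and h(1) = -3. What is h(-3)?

Using the Lagrange interpolation formula with nodes -4, 0, 1:
  L_0(n) = n(n - 1) / 20
  L_1(n) = (n + 4)(n - 1) / -4
  L_2(n) = (n + 4)n / 5
Then h(n) = -18·L_0(n) - 2·L_1(n) - 3·L_2(n).
Expanding and collecting terms gives h(n) = -n² - 2.
Evaluating at n = -3: h(-3) = -11.

-11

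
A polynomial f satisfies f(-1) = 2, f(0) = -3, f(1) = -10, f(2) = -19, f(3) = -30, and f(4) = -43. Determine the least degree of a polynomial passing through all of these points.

Forward differences of the values at x = -1, 0, 1, 2, 3, 4:
  f  : 2  -3  -10  -19  -30  -43
  Δ  : -5  -7  -9  -11  -13
  Δ^2: -2  -2  -2  -2
  Δ^3: 0  0  0
  Δ^4: 0  0
  Δ^5: 0
The second differences are constant (-2) and nonzero, while all higher differences vanish, so the minimal degree is 2.

2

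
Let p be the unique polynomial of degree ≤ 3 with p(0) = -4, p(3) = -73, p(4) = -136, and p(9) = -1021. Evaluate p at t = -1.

Write p(t) = at^3 + bt^2 + ct + d. Substituting each data point gives a linear system:
  d = -4
  27a + 9b + 3c + d = -73
  64a + 16b + 4c + d = -136
  729a + 81b + 9c + d = -1021
Solving the system yields a = -1, b = -3, c = -5, d = -4.
So p(t) = -t^3 - 3t^2 - 5t - 4.
Then p(-1) = -1.

-1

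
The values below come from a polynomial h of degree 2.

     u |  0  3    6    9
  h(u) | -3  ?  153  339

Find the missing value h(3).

The 3 known points determine the degree-2 polynomial uniquely.
Write h(u) = au^2 + bu + c. Substituting each data point gives a linear system:
  c = -3
  36a + 6b + c = 153
  81a + 9b + c = 339
Solving the system yields a = 4, b = 2, c = -3.
So h(u) = 4u^2 + 2u - 3.
Then h(3) = 39.

39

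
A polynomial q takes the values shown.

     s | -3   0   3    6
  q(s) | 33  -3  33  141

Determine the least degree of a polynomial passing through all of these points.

Forward differences of the values at s = -3, 0, 3, 6:
  q  : 33  -3  33  141
  Δ  : -36  36  108
  Δ^2: 72  72
  Δ^3: 0
The second differences are constant (72) and nonzero, while all higher differences vanish, so the minimal degree is 2.

2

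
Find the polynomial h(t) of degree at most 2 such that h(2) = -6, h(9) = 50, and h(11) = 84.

Write h(t) = at^2 + bt + c. Substituting each data point gives a linear system:
  4a + 2b + c = -6
  81a + 9b + c = 50
  121a + 11b + c = 84
Solving the system yields a = 1, b = -3, c = -4.
So h(t) = t^2 - 3t - 4.
Check: h(11) = 84. ✓

h(t) = t^2 - 3t - 4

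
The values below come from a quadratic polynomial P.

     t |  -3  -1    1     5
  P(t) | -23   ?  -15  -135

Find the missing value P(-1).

The 3 known points determine the degree-2 polynomial uniquely.
Write P(t) = at^2 + bt + c. Substituting each data point gives a linear system:
  9a - 3b + c = -23
  a + b + c = -15
  25a + 5b + c = -135
Solving the system yields a = -4, b = -6, c = -5.
So P(t) = -4t^2 - 6t - 5.
Then P(-1) = -3.

-3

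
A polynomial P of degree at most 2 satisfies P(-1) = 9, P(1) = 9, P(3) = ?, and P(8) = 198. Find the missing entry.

The 3 known points determine the degree-2 polynomial uniquely.
Write P(t) = at^2 + bt + c. Substituting each data point gives a linear system:
  a - b + c = 9
  a + b + c = 9
  64a + 8b + c = 198
Solving the system yields a = 3, b = 0, c = 6.
So P(t) = 3t^2 + 6.
Then P(3) = 33.

33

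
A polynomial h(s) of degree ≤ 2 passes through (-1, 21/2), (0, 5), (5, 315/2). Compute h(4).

103

Write h(s) = as^2 + bs + c. Substituting each data point gives a linear system:
  a - b + c = 21/2
  c = 5
  25a + 5b + c = 315/2
Solving the system yields a = 6, b = 1/2, c = 5.
So h(s) = 6s^2 + (1/2)s + 5.
Then h(4) = 103.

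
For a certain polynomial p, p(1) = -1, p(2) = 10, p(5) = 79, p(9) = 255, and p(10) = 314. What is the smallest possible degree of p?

Divided differences on the nodes 1, 2, 5, 9, 10:
  order 0: -1  10  79  255  314
  order 1: 11  23  44  59
  order 2: 3  3  3
  order 3: 0  0
  order 4: 0
The order-2 divided differences are all 3 (nonzero) and every higher order vanishes, so the data lies on a polynomial of degree exactly 2.

2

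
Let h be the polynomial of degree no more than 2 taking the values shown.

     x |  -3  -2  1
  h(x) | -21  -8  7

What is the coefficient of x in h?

3

Write h(x) = ax^2 + bx + c. Substituting each data point gives a linear system:
  9a - 3b + c = -21
  4a - 2b + c = -8
  a + b + c = 7
Solving the system yields a = -2, b = 3, c = 6.
So h(x) = -2x^2 + 3x + 6.
The coefficient of x is 3.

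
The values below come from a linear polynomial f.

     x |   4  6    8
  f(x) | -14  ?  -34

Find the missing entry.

The 2 known points determine the degree-1 polynomial uniquely.
Write f(x) = ax + b. Substituting each data point gives a linear system:
  4a + b = -14
  8a + b = -34
Solving the system yields a = -5, b = 6.
So f(x) = -5x + 6.
Then f(6) = -24.

-24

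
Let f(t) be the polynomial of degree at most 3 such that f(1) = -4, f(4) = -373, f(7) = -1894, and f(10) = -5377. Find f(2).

Using the Lagrange interpolation formula with nodes 1, 4, 7, 10:
  L_0(t) = (t - 4)(t - 7)(t - 10) / -162
  L_1(t) = (t - 1)(t - 7)(t - 10) / 54
  L_2(t) = (t - 1)(t - 4)(t - 10) / -54
  L_3(t) = (t - 1)(t - 4)(t - 7) / 162
Then f(t) = -4·L_0(t) - 373·L_1(t) - 1894·L_2(t) - 5377·L_3(t).
Expanding and collecting terms gives f(t) = -5t^3 - 4t^2 + 2t + 3.
Evaluating at t = 2: f(2) = -49.

-49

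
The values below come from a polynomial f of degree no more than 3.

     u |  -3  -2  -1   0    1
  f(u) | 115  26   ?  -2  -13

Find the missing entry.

-1

The 4 known points determine the degree-3 polynomial uniquely.
Write f(u) = au^3 + bu^2 + cu + d. Substituting each data point gives a linear system:
  -27a + 9b - 3c + d = 115
  -8a + 4b - 2c + d = 26
  d = -2
  a + b + c + d = -13
Solving the system yields a = -6, b = -5, c = 0, d = -2.
So f(u) = -6u^3 - 5u^2 - 2.
Then f(-1) = -1.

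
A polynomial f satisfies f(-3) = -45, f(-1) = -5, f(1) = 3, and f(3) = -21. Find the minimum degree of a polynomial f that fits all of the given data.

Forward differences of the values at u = -3, -1, 1, 3:
  f  : -45  -5  3  -21
  Δ  : 40  8  -24
  Δ^2: -32  -32
  Δ^3: 0
The second differences are constant (-32) and nonzero, while all higher differences vanish, so the minimal degree is 2.

2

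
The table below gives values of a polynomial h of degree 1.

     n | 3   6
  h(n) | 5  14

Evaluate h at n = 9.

Using the Lagrange interpolation formula with nodes 3, 6:
  L_0(n) = (n - 6) / -3
  L_1(n) = (n - 3) / 3
Then h(n) = 5·L_0(n) + 14·L_1(n).
Expanding and collecting terms gives h(n) = 3n - 4.
Evaluating at n = 9: h(9) = 23.

23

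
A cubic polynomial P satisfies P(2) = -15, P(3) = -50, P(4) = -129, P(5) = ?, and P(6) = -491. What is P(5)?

On equispaced nodes a degree-3 polynomial has vanishing fourth forward difference, so
  P(2) - 4·P(3) + 6·P(4) - 4·P(5) + P(6) = 0.
Substituting the known values and solving for P(5):
  -4·P(5) = 1080
  P(5) = -270.

-270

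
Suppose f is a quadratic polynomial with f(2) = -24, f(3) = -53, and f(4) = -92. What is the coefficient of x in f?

-4

Write f(x) = ax^2 + bx + c. Substituting each data point gives a linear system:
  4a + 2b + c = -24
  9a + 3b + c = -53
  16a + 4b + c = -92
Solving the system yields a = -5, b = -4, c = 4.
So f(x) = -5x^2 - 4x + 4.
The coefficient of x is -4.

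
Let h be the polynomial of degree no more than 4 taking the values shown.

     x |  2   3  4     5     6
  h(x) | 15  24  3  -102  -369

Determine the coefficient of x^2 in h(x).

-5

Write h(x) = ax^4 + bx^3 + cx^2 + dx + e. Substituting each data point gives a linear system:
  16a + 8b + 4c + 2d + e = 15
  81a + 27b + 9c + 3d + e = 24
  256a + 64b + 16c + 4d + e = 3
  625a + 125b + 25c + 5d + e = -102
  1296a + 216b + 36c + 6d + e = -369
Solving the system yields a = -1, b = 5, c = -5, d = 4, e = 3.
So h(x) = -x⁴ + 5x³ - 5x² + 4x + 3.
The coefficient of x^2 is -5.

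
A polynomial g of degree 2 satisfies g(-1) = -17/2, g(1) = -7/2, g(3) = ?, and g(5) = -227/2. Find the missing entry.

The 3 known points determine the degree-2 polynomial uniquely.
Write g(x) = ax^2 + bx + c. Substituting each data point gives a linear system:
  a - b + c = -17/2
  a + b + c = -7/2
  25a + 5b + c = -227/2
Solving the system yields a = -5, b = 5/2, c = -1.
So g(x) = -5x^2 + (5/2)x - 1.
Then g(3) = -77/2.

-77/2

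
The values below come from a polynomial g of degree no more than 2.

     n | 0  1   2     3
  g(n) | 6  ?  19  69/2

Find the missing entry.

19/2

The 3 known points determine the degree-2 polynomial uniquely.
Write g(n) = an^2 + bn + c. Substituting each data point gives a linear system:
  c = 6
  4a + 2b + c = 19
  9a + 3b + c = 69/2
Solving the system yields a = 3, b = 1/2, c = 6.
So g(n) = 3n^2 + (1/2)n + 6.
Then g(1) = 19/2.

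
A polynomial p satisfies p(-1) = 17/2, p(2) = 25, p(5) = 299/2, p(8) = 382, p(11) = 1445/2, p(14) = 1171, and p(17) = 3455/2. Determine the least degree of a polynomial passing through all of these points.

2

Forward differences of the values at x = -1, 2, 5, 8, 11, 14, 17:
  p  : 17/2  25  299/2  382  1445/2  1171  3455/2
  Δ  : 33/2  249/2  465/2  681/2  897/2  1113/2
  Δ^2: 108  108  108  108  108
  Δ^3: 0  0  0  0
  Δ^4: 0  0  0
  Δ^5: 0  0
  Δ^6: 0
The second differences are constant (108) and nonzero, while all higher differences vanish, so the minimal degree is 2.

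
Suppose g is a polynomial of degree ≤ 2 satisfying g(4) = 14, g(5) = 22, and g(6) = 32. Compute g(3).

Using the Lagrange interpolation formula with nodes 4, 5, 6:
  L_0(u) = (u - 5)(u - 6) / 2
  L_1(u) = (u - 4)(u - 6) / -1
  L_2(u) = (u - 4)(u - 5) / 2
Then g(u) = 14·L_0(u) + 22·L_1(u) + 32·L_2(u).
Expanding and collecting terms gives g(u) = u^2 - u + 2.
Evaluating at u = 3: g(3) = 8.

8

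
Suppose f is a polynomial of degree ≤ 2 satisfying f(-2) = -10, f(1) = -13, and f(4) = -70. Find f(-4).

-38

Forward differences of the values at u = -2, 1, 4:
  f  : -10  -13  -70
  Δ  : -3  -57
  Δ^2: -54
The second differences are constant, confirming degree 2.
Interpolating (Newton forward form) and evaluating at u = -4 gives f(-4) = -38.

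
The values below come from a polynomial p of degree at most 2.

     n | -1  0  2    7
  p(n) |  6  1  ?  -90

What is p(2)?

-15

The 3 known points determine the degree-2 polynomial uniquely.
Write p(n) = an^2 + bn + c. Substituting each data point gives a linear system:
  a - b + c = 6
  c = 1
  49a + 7b + c = -90
Solving the system yields a = -1, b = -6, c = 1.
So p(n) = -n^2 - 6n + 1.
Then p(2) = -15.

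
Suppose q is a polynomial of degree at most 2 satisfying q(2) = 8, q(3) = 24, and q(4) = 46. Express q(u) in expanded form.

q(u) = 3u^2 + u - 6

Write q(u) = au^2 + bu + c. Substituting each data point gives a linear system:
  4a + 2b + c = 8
  9a + 3b + c = 24
  16a + 4b + c = 46
Solving the system yields a = 3, b = 1, c = -6.
So q(u) = 3u² + u - 6.
Check: q(3) = 24. ✓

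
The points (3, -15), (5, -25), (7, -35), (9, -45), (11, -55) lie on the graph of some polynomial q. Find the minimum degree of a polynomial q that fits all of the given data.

Forward differences of the values at x = 3, 5, 7, 9, 11:
  q  : -15  -25  -35  -45  -55
  Δ  : -10  -10  -10  -10
  Δ^2: 0  0  0
  Δ^3: 0  0
  Δ^4: 0
The first differences are constant (-10) and nonzero, while all higher differences vanish, so the minimal degree is 1.

1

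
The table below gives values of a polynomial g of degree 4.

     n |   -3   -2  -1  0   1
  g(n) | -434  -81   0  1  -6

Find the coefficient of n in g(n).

-5

Write g(n) = an^4 + bn^3 + cn^2 + dn + e. Substituting each data point gives a linear system:
  81a - 27b + 9c - 3d + e = -434
  16a - 8b + 4c - 2d + e = -81
  a - b + c - d + e = 0
  e = 1
  a + b + c + d + e = -6
Solving the system yields a = -5, b = 2, c = 1, d = -5, e = 1.
So g(n) = -5n^4 + 2n^3 + n^2 - 5n + 1.
The coefficient of n is -5.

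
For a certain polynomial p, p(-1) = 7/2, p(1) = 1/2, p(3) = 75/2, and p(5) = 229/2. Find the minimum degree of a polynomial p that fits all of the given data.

Forward differences of the values at u = -1, 1, 3, 5:
  p  : 7/2  1/2  75/2  229/2
  Δ  : -3  37  77
  Δ^2: 40  40
  Δ^3: 0
The second differences are constant (40) and nonzero, while all higher differences vanish, so the minimal degree is 2.

2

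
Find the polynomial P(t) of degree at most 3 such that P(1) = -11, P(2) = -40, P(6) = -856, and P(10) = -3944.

P(t) = -4t^3 + t^2 - 4t - 4

Using the Lagrange interpolation formula with nodes 1, 2, 6, 10:
  L_0(t) = (t - 2)(t - 6)(t - 10) / -45
  L_1(t) = (t - 1)(t - 6)(t - 10) / 32
  L_2(t) = (t - 1)(t - 2)(t - 10) / -80
  L_3(t) = (t - 1)(t - 2)(t - 6) / 288
Then P(t) = -11·L_0(t) - 40·L_1(t) - 856·L_2(t) - 3944·L_3(t).
Expanding and collecting terms gives P(t) = -4t^3 + t^2 - 4t - 4.
Check: P(6) = -856. ✓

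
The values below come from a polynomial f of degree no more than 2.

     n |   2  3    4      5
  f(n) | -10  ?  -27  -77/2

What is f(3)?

-35/2

The 3 known points determine the degree-2 polynomial uniquely.
Write f(n) = an^2 + bn + c. Substituting each data point gives a linear system:
  4a + 2b + c = -10
  16a + 4b + c = -27
  25a + 5b + c = -77/2
Solving the system yields a = -1, b = -5/2, c = -1.
So f(n) = -n² - (5/2)n - 1.
Then f(3) = -35/2.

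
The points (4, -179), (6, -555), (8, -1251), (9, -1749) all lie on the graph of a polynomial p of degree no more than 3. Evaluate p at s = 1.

Using the Lagrange interpolation formula with nodes 4, 6, 8, 9:
  L_0(s) = (s - 6)(s - 8)(s - 9) / -40
  L_1(s) = (s - 4)(s - 8)(s - 9) / 12
  L_2(s) = (s - 4)(s - 6)(s - 9) / -8
  L_3(s) = (s - 4)(s - 6)(s - 8) / 15
Then p(s) = -179·L_0(s) - 555·L_1(s) - 1251·L_2(s) - 1749·L_3(s).
Expanding and collecting terms gives p(s) = -2s^3 - 4s^2 + 4s - 3.
Evaluating at s = 1: p(1) = -5.

-5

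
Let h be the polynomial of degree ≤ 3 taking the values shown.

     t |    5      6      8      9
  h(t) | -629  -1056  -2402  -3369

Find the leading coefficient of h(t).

-4

Write h(t) = at^3 + bt^2 + ct + d. Substituting each data point gives a linear system:
  125a + 25b + 5c + d = -629
  216a + 36b + 6c + d = -1056
  512a + 64b + 8c + d = -2402
  729a + 81b + 9c + d = -3369
Solving the system yields a = -4, b = -6, c = 3, d = 6.
So h(t) = -4t^3 - 6t^2 + 3t + 6.
The leading coefficient is -4.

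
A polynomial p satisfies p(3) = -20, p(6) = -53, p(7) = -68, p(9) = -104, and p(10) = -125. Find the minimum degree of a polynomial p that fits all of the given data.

Divided differences on the nodes 3, 6, 7, 9, 10:
  order 0: -20  -53  -68  -104  -125
  order 1: -11  -15  -18  -21
  order 2: -1  -1  -1
  order 3: 0  0
  order 4: 0
The order-2 divided differences are all -1 (nonzero) and every higher order vanishes, so the data lies on a polynomial of degree exactly 2.

2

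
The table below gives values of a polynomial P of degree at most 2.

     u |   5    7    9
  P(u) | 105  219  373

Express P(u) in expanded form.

Write P(u) = au^2 + bu + c. Substituting each data point gives a linear system:
  25a + 5b + c = 105
  49a + 7b + c = 219
  81a + 9b + c = 373
Solving the system yields a = 5, b = -3, c = -5.
So P(u) = 5u^2 - 3u - 5.
Check: P(5) = 105. ✓

P(u) = 5u^2 - 3u - 5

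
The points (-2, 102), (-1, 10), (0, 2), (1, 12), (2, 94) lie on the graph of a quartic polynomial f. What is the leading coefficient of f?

Write f(s) = as^4 + bs^3 + cs^2 + ds + e. Substituting each data point gives a linear system:
  16a - 8b + 4c - 2d + e = 102
  a - b + c - d + e = 10
  e = 2
  a + b + c + d + e = 12
  16a + 8b + 4c + 2d + e = 94
Solving the system yields a = 5, b = -1, c = 4, d = 2, e = 2.
So f(s) = 5s^4 - s^3 + 4s^2 + 2s + 2.
The leading coefficient is 5.

5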